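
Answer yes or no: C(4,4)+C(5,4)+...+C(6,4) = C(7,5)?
Yes

Hockey stick identity gives Σ = C(7,5) = 21; RHS C(7,5) = 21.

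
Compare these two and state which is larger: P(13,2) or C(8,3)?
P(13,2)=156, C(8,3)=56.

Answer: P(13,2)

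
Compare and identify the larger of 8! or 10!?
8!=40,320, 10!=3,628,800. 10! > 8!.

Answer: 10!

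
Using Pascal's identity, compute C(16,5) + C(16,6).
12,376

C(16,5) + C(16,6) = C(17,6) = 12,376.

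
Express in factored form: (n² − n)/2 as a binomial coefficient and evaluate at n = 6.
C(n,2); C(6,2) = 15

Reasoning: (n² − n)/2 = n(n−1)/2 = C(n,2). At n = 6: C(6,2) = 15.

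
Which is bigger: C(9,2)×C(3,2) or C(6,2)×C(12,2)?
C(9,2)×C(3,2)=108, C(6,2)×C(12,2)=990.

Answer: C(6,2)×C(12,2)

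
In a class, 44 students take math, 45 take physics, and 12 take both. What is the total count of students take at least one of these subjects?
77

Working:
|A∪B| = |A|+|B|-|A∩B| = 44+45-12 = 77.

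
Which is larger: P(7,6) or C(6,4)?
P(7,6)

Reasoning: P(7,6)=5,040, C(6,4)=15.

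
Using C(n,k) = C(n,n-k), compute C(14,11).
364

Explanation: C(14,11) = C(14,3) = 364.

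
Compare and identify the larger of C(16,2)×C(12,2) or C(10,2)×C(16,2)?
C(16,2)×C(12,2)=7,920, C(10,2)×C(16,2)=5,400.
Final answer: C(16,2)×C(12,2)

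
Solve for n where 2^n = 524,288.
524,288 = 1,024 × 512 = 2^10 × 2^9 = 2^19, so n = 19.
Final answer: 19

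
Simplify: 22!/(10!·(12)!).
646,646

Explanation: This is C(22,10) = 646,646.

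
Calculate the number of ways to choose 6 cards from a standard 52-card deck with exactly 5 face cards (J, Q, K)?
31,680

Solution: 12 face cards and 40 non-face cards: C(12,5) × C(40,1) = 792 × 40 = 31,680.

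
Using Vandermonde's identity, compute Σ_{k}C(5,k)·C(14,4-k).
= C(5+14,4) = C(19,4) = 3,876.

Answer: 3,876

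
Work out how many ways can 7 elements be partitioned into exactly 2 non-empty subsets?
This equals S(7,2), the Stirling number of the 2nd kind.
Using the Stirling recurrence: S(n,k) = k·S(n-1,k) + S(n-1,k-1)
S(7,2) = 2·S(6,2) + S(6,1)
         = 2·31 + 1
         = 62 + 1
         = 63

Answer: 63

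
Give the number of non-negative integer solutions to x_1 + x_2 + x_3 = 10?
66

Explanation: C(10+3-1, 3-1) = 66.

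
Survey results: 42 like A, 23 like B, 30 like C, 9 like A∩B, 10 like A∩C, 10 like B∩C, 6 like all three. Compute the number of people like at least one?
72

|A∪B∪C| = 42+23+30-9-10-10+6 = 72.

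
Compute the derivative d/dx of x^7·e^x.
(7x^6 + x^7)e^x

Reasoning: Product rule: d/dx[x^7]·e^x + x^7·d/dx[e^x] = 7x^{6}e^x + x^7e^x.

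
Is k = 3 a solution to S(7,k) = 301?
S(7,3) = 3·S(6,3) + S(6,2) = 3·90 + 31 = 301, which equals 301.
Final answer: Yes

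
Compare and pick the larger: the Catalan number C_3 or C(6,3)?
C(6,3)

Reasoning: C_3 = C(6,3)/(3+1) = 20/4 = 5; C(6,3) = 20.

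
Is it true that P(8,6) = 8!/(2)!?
True
Permutation formula P(n,k) = n!/(n-k)!: 8!/2! = 40,320/2 = 20,160 = P(8,6). The statement holds.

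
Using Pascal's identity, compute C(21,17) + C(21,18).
7,315

Working:
C(21,17) + C(21,18) = C(22,18) = 7,315.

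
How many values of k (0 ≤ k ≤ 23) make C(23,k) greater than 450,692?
8

Reasoning: Row 23 is unimodal and symmetric about k=23/2. C(23,7)=245,157 ≤ 450,692; C(23,8)=490,314 > 450,692; by symmetry C(23,k) > 450,692 for k = 8..15. That's 15 - 8 + 1 = 8 values.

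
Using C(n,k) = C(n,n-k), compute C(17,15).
C(17,15) = C(17,2) = 136.
Final answer: 136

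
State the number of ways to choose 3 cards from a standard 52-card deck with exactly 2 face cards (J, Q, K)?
2,640

Reasoning: 12 face cards and 40 non-face cards: C(12,2) × C(40,1) = 66 × 40 = 2,640.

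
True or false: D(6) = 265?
True

Solution: Derangements of 6 elements: D(6) = (6-1)·[D(5) + D(4)] = 5·[44 + 9] = 265.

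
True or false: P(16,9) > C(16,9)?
True

P(16,9) = 4,151,347,200 and C(16,9) = 11,440; P(n,r) = r! × C(n,r) so P > C whenever r ≥ 2.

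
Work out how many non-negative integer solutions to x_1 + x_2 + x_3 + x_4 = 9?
220

C(9+4-1, 4-1) = 220.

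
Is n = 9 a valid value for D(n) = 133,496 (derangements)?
Yes

Explanation: D(9) = (9-1)·[D(8) + D(7)] = 8·[14,833 + 1,854] = 133,496, which equals 133,496.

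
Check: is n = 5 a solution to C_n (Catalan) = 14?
C_5 = C(10,5)/(5+1) = 252/6 = 42, which does not equal 14.
Final answer: No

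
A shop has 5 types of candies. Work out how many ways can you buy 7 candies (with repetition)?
330
Stars and bars: C(7+5-1, 7) = C(11, 7) = 330.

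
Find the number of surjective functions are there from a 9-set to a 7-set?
Onto functions = 7! × S(9,7)
First compute S(9,7) via recurrence:
Using the Stirling recurrence: S(n,k) = k·S(n-1,k) + S(n-1,k-1)
S(9,7) = 7·S(8,7) + S(8,6)
         = 7·28 + 266
         = 196 + 266
         = 462
Then: 5040 × 462 = 2,328,480

Answer: 2,328,480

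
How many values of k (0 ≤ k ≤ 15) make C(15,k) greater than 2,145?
6

Reasoning: Row 15 is unimodal and symmetric about k=15/2. C(15,4)=1,365 ≤ 2,145; C(15,5)=3,003 > 2,145; by symmetry C(15,k) > 2,145 for k = 5..10. That's 10 - 5 + 1 = 6 values.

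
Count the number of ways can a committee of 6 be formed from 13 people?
C(13,6) = 13! / (6! × (13-6)!)
         = 13! / (6! × 7!)
         = 1,716

Answer: 1,716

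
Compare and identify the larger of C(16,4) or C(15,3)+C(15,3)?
C(16,4)=1,820; C(15,3)+C(15,3)=455+455=910.
Final answer: C(16,4)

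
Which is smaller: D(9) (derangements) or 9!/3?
9!/3

Working:
D(9) = (9-1)·[D(8) + D(7)] = 8·[14,833 + 1,854] = 133,496; 9!/3 = 362,880/3 = 120,960.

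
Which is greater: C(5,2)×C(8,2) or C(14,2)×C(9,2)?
C(5,2)×C(8,2)=280, C(14,2)×C(9,2)=3,276.
Final answer: C(14,2)×C(9,2)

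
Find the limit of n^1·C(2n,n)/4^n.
∞

Working:
C(2n,n) ~ 4^n/√(πn), so n^1·C(2n,n)/4^n ~ n^(1 − 1/2)/√π → ∞.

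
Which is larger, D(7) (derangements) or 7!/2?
7!/2

Explanation: D(7) = (7-1)·[D(6) + D(5)] = 6·[265 + 44] = 1,854; 7!/2 = 5,040/2 = 2,520.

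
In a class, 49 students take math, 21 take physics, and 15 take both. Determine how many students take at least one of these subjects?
|A∪B| = |A|+|B|-|A∩B| = 49+21-15 = 55.
Final answer: 55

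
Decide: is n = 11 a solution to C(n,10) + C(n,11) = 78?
No

C(11,10) + C(11,11) = 11 + 1 = 12, which does not equal 78.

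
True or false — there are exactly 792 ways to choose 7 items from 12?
True

Working:
C(12,7) = 792.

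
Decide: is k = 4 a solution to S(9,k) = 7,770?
Yes

Reasoning: S(9,4) = 4·S(8,4) + S(8,3) = 4·1,701 + 966 = 7,770, which equals 7,770.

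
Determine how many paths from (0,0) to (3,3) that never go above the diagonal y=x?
5

Counted by the Catalan number C_3: C_3 = C(6,3)/(3+1) = 20/4 = 5.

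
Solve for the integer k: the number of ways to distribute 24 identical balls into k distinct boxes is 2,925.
4

Reasoning: Stars and bars: the count is C(24+k−1, k−1), increasing in k. k=2: C(25,1) = 25, k=3: C(26,2) = 325, k=4: C(27,3) = 2,925 ✓. So k = 4.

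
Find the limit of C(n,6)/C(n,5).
∞

Reasoning: C(n,6)/C(n,5) = (n-5)/6 → ∞ as n → ∞.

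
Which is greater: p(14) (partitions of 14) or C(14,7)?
C(14,7)
Pentagonal recurrence p(n) = p(n−1) + p(n−2) − p(n−5) − p(n−7) + …: p(14) = p(13) + p(12) − p(9) − p(7) + p(2) = 101 + 77 − 30 − 15 + 2 = 135; C(14,7) = 3,432.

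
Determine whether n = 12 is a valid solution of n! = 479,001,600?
Yes

Explanation: 12! = 12·11! = 12·39,916,800 = 479,001,600, which equals 479,001,600.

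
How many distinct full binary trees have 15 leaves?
2,674,440
Using the Catalan number formula: C_n = C(2n, n) / (n+1)
C_14 = C(28, 14) / (14+1)
     = 40116600 / 15
     = 2,674,440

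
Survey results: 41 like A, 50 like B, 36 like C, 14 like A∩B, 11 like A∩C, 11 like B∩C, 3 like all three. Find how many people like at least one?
94

Working:
|A∪B∪C| = 41+50+36-14-11-11+3 = 94.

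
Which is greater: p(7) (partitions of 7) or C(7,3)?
Pentagonal recurrence p(n) = p(n−1) + p(n−2) − p(n−5) − p(n−7) + …: p(7) = p(6) + p(5) − p(2) − p(0) = 11 + 7 − 2 − 1 = 15; C(7,3) = 35.

Answer: C(7,3)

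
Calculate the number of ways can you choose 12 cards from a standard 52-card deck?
C(52,12) = 206,379,406,870.
Final answer: 206,379,406,870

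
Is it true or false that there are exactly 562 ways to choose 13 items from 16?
False

Explanation: C(16,13) = 560 ≠ 562.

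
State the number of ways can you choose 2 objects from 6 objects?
C(6,2) = 6! / (2! × (6-2)!)
         = 6! / (2! × 4!)
         = 15
Final answer: 15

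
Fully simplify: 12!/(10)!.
132

Solution: This equals 12×11 = 132.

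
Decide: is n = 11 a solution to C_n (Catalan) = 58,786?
C_11 = C(22,11)/(11+1) = 705,432/12 = 58,786, which equals 58,786.
Final answer: Yes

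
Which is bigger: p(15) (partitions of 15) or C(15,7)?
Pentagonal recurrence p(n) = p(n−1) + p(n−2) − p(n−5) − p(n−7) + …: p(15) = p(14) + p(13) − p(10) − p(8) + p(3) + p(0) = 135 + 101 − 42 − 22 + 3 + 1 = 176; C(15,7) = 6,435.
Final answer: C(15,7)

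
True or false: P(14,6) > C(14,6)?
True

Reasoning: P(14,6) = 2,162,160 and C(14,6) = 3,003; P(n,r) = r! × C(n,r) so P > C whenever r ≥ 2.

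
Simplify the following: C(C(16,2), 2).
7,140

C(16,2) = 120, then C(120, 2) = 7,140.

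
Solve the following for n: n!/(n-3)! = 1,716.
13

Solution: n!/(n-3)! = n×(n-1)×(n-2), a product of 3 consecutive integers ≈ (n−1)^3. 1,716^(1/3) + 1 ≈ 13.0; check n = 13: 13×12×11 = 1,716 ✓. So n = 13.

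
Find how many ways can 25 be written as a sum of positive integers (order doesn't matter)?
1,958

Working:
Pentagonal recurrence p(n) = p(n−1) + p(n−2) − p(n−5) − p(n−7) + …: p(25) = p(24) + p(23) − p(20) − p(18) + p(13) + p(10) − p(3) = 1,575 + 1,255 − 627 − 385 + 101 + 42 − 3 = 1,958.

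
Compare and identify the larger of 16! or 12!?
16!=20,922,789,888,000, 12!=479,001,600. 16! > 12!.

Answer: 16!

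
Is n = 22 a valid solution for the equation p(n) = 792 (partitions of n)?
No
Pentagonal recurrence p(n) = p(n−1) + p(n−2) − p(n−5) − p(n−7) + …: p(22) = p(21) + p(20) − p(17) − p(15) + p(10) + p(7) − p(0) = 792 + 627 − 297 − 176 + 42 + 15 − 1 = 1,002, which does not equal 792.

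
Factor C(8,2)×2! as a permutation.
P(8,2)

Reasoning: C(8,2)×2! = [8!/(2!(6)!)]×2! = 8!/(6)! = P(8,2) = 56.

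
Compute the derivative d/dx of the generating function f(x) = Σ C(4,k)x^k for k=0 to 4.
Σ k·C(4,k)x^(k-1) for k=1 to 4

Term-by-term differentiation gives Σ k·C(4,k)x^{k-1} for k=1 to 4.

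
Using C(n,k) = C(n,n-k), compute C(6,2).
15

Working:
C(6,2) = C(6,4) = 15.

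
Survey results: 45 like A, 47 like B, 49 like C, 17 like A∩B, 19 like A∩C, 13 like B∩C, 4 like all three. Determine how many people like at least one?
|A∪B∪C| = 45+47+49-17-19-13+4 = 96.
Final answer: 96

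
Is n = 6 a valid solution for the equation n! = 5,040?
No

Working:
6! = 6·5! = 6·120 = 720, which does not equal 5,040.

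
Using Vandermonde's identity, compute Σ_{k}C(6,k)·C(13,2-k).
171

Explanation: = C(6+13,2) = C(19,2) = 171.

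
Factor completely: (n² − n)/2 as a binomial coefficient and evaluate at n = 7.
C(n,2); C(7,2) = 21

Reasoning: (n² − n)/2 = n(n−1)/2 = C(n,2). At n = 7: C(7,2) = 21.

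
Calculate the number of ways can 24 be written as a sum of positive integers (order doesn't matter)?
1,575

Explanation: Pentagonal recurrence p(n) = p(n−1) + p(n−2) − p(n−5) − p(n−7) + …: p(24) = p(23) + p(22) − p(19) − p(17) + p(12) + p(9) − p(2) = 1,255 + 1,002 − 490 − 297 + 77 + 30 − 2 = 1,575.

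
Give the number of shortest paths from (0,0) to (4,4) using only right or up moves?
70

Working:
Choose 4 rights from 8 moves: C(8,4) = 70.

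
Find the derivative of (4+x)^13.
Using the power rule: d/dx (4+x)^13 = 13(4+x)^{12}.

Answer: 13(4+x)^12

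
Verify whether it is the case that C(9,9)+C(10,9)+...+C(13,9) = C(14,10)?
True

Reasoning: Hockey stick identity gives Σ = C(14,10) = 1,001; RHS C(14,10) = 1,001.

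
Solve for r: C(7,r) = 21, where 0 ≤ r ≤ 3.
2

Reasoning: C(7,r) is increasing for 0 ≤ r ≤ 3. Stepping up (C(7,r+1) = C(7,r)·(7−r)/(r+1)): C(7,1) = 7, C(7,2) = 21 ✓. So r = 2.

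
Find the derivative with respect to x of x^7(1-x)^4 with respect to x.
7x^6(1-x)^4 - 4x^7(1-x)^3

Solution: Product rule: 7x^{6}(1-x)^{4} + x^7·(-4)(1-x)^{3}.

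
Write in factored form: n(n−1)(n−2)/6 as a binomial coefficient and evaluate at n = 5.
C(n,3); C(5,3) = 10

Solution: n(n−1)(n−2)/6 = n!/(3!(n−3)!) = C(n,3). At n = 5: C(5,3) = 10.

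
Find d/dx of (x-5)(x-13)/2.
(2x - 18)/2

Explanation: d/dx[(x-5)(x-13)] = (x-13) + (x-5) = 2x - 18. Dividing by 2 gives (2x - 18)/2.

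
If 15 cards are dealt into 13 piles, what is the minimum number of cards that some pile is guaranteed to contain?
Pigeonhole: ⌈15/13⌉ = 2.
Final answer: 2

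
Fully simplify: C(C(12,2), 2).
C(12,2) = 66, then C(66, 2) = 2,145.
Final answer: 2,145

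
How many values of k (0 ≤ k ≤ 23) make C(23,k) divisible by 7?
12

Checking C(23,k) mod 7 for k = 0..23: divisible at k = 3, 4, 5, 6, 10, 11, 12, 13, 17, 18, 19, 20. That's 12 values.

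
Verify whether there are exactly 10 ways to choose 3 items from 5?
True
C(5,3) = 10.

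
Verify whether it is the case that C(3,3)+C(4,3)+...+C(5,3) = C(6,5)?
False

Hockey stick identity gives Σ = C(6,4) = 15; RHS C(6,5) = 6.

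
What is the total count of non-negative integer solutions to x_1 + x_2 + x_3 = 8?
45
C(8+3-1, 3-1) = 45.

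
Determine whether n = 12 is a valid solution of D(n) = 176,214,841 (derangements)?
Yes

Reasoning: D(12) = (12-1)·[D(11) + D(10)] = 11·[14,684,570 + 1,334,961] = 176,214,841, which equals 176,214,841.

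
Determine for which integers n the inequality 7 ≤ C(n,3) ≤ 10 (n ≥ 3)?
5

Explanation: C(4,3)=4; C(5,3)=10; C(6,3)=20. So valid n = 5.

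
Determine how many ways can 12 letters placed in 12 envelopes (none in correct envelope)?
176,214,841

Using D(n) = (n-1)[D(n-1) + D(n-2)]:
D(12) = (12-1) × [D(11) + D(10)]
      = 11 × [14684570 + 1334961]
      = 11 × 16019531
      = 176,214,841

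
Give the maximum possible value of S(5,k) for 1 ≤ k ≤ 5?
25

Working:
Row S(5,k) for k = 1..5 (via S(n,k) = k·S(n−1,k) + S(n−1,k−1)): 1, 15, 25, 10, 1. The row is unimodal; maximum at k = 3: 25.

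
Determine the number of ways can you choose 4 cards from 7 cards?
C(7,4) = 7! / (4! × (7-4)!)
         = 7! / (4! × 3!)
         = 35
Final answer: 35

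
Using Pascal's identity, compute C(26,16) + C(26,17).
C(26,16) + C(26,17) = C(27,17) = 8,436,285.

Answer: 8,436,285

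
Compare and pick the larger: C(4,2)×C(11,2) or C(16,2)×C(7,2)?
C(16,2)×C(7,2)

Explanation: C(4,2)×C(11,2)=330, C(16,2)×C(7,2)=2,520.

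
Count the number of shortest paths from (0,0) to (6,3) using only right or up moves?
84

Choose 6 rights from 9 moves: C(9,6) = 84.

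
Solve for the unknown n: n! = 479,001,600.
12

n! is strictly increasing. 10! = 3,628,800, 11! = 39,916,800, 12! = 479,001,600 ✓. So n = 12.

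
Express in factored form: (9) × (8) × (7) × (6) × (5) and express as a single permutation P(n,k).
P(9,5) = 9!/(4)!

Solution: Product of 5 consecutive descending integers starting at 9: P(9,5) = 9!/4! = 15,120.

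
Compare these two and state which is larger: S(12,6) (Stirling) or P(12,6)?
S(12,6)

Solution: S(12,6) = 6·S(11,6) + S(11,5) = 6·179,487 + 246,730 = 1,323,652; P(12,6) = 665,280.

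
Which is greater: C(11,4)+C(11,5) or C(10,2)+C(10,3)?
C(11,4)+C(11,5)

First=792, Second=165.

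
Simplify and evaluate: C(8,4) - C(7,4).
35
C(8,4) - C(7,4) = C(7,3) = 35.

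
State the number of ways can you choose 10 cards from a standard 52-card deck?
C(52,10) = 15,820,024,220.
Final answer: 15,820,024,220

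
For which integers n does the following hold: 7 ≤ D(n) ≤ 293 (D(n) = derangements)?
4, 5, 6

Using D(n) = (n−1)[D(n−1) + D(n−2)] with D(1)=0, D(2)=1: D(3)=2; D(4)=9; D(5)=44; D(6)=265; D(7)=1,854. So valid n = 4, 5, 6.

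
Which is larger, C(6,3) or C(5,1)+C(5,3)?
C(6,3)
C(6,3)=20; C(5,1)+C(5,3)=5+10=15.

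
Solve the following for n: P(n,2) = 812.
29

Explanation: P(n,2) = n(n−1) is increasing in n; n(n−1) ≈ (n−0.5)^2 = 812 gives n ≈ 29.0. Check: P(27,2) = 702, P(28,2) = 756, P(29,2) = 812 ✓. So n = 29.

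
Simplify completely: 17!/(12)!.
742,560
This equals 17×16×...×13 = 742,560.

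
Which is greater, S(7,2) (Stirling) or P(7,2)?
S(7,2) = 2·S(6,2) + S(6,1) = 2·31 + 1 = 63; P(7,2) = 42.
Final answer: S(7,2)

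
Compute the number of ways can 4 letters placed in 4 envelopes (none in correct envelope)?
9

Reasoning: Using D(n) = (n-1)[D(n-1) + D(n-2)]:
D(4) = (4-1) × [D(3) + D(2)]
      = 3 × [2 + 1]
      = 3 × 3
      = 9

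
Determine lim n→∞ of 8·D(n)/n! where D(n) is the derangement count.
8/e

Reasoning: D(n)/n! → 1/e, so 8·D(n)/n! → 8/e.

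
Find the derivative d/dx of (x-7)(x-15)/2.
(2x - 22)/2

Explanation: d/dx[(x-7)(x-15)] = (x-15) + (x-7) = 2x - 22. Dividing by 2 gives (2x - 22)/2.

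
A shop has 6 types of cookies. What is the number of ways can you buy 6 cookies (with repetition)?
462

Explanation: Stars and bars: C(6+6-1, 6) = C(11, 6) = 462.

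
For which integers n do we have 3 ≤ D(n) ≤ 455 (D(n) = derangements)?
Using D(n) = (n−1)[D(n−1) + D(n−2)] with D(1)=0, D(2)=1: D(3)=2; D(4)=9; D(5)=44; D(6)=265; D(7)=1,854. So valid n = 4, 5, 6.

Answer: 4, 5, 6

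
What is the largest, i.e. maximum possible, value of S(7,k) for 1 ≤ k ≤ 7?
350

Reasoning: Row S(7,k) for k = 1..7 (via S(n,k) = k·S(n−1,k) + S(n−1,k−1)): 1, 63, 301, 350, 140, 21, 1. The row is unimodal; maximum at k = 4: 350.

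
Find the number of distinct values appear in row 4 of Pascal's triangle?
3

Solution: Row 4 has entries C(4,0)..C(4,4); by symmetry C(4,k)=C(4,4-k), giving 3 distinct values.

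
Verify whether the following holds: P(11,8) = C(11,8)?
P(11,8) = 6,652,800 but C(11,8) = 165; they differ by a factor of 8! = 40320, so the statement does not hold.
Final answer: False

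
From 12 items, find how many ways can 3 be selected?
C(12,3) = 12! / (3! × (12-3)!)
         = 12! / (3! × 9!)
         = 220

Answer: 220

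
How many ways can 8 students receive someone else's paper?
Using D(n) = (n-1)[D(n-1) + D(n-2)]:
D(8) = (8-1) × [D(7) + D(6)]
      = 7 × [1854 + 265]
      = 7 × 2119
      = 14,833

Answer: 14,833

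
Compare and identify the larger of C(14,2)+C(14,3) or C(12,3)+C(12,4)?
First=455, Second=715.

Answer: C(12,3)+C(12,4)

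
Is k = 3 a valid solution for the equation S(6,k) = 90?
Yes

S(6,3) = 3·S(5,3) + S(5,2) = 3·25 + 15 = 90, which equals 90.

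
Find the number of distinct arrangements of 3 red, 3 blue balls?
20

Explanation: Multinomial: 6!/(3! × 3!) = 20.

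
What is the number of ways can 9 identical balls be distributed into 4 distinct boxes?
220

Solution: C(9+4-1, 4-1) = C(12, 3) = 220.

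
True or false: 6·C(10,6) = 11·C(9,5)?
False

Absorption identity k·C(n,k) = n·C(n-1,k-1). LHS = 6·210 = 1,260; RHS = 11·126 = 1,386.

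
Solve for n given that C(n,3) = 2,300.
C(n,3) = n(n−1)(n−2)/3! is increasing in n, and n(n−1)(n−2) = 3!·2,300 = 13,800 ≈ (n−1)^3 gives n ≈ 25.0. Check: C(23,3) = 1,771, C(24,3) = 2,024, C(25,3) = 2,300 ✓. So n = 25.
Final answer: 25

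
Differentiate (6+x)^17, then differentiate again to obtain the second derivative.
272(6+x)^15

Explanation: First derivative: 17(6+x)^{16}. Second derivative: 17·16·(6+x)^{15} = 272(6+x)^{15}.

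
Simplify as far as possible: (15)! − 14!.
1,220,496,076,800

Explanation: (15)! − 14! = (15)·14! − 14! = (15−1)·14! = 14·14! = 1,220,496,076,800.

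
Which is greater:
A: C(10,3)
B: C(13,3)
B

Explanation: A=C(10,3)=120, B=C(13,3)=286.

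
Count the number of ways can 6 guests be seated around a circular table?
120
Circular arrangements: (6-1)! = 120.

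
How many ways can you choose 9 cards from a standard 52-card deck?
3,679,075,400

Reasoning: C(52,9) = 3,679,075,400.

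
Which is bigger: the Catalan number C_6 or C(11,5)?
C(11,5)

Reasoning: C_6 = C(12,6)/(6+1) = 924/7 = 132; C(11,5) = 462.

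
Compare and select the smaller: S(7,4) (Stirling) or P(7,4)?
S(7,4)

Explanation: S(7,4) = 4·S(6,4) + S(6,3) = 4·65 + 90 = 350; P(7,4) = 840.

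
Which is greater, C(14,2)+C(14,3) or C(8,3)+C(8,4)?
C(14,2)+C(14,3)

Explanation: First=455, Second=126.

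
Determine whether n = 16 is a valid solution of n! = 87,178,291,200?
No
16! = 16·15! = 16·1,307,674,368,000 = 20,922,789,888,000, which does not equal 87,178,291,200.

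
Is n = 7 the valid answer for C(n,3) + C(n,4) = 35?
No

Explanation: C(7,3) + C(7,4) = 35 + 35 = 70, which does not equal 35.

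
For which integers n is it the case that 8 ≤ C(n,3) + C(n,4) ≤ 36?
5, 6

C(4,3)+C(4,4)=5; C(5,3)+C(5,4)=15; C(6,3)+C(6,4)=35; C(7,3)+C(7,4)=70. So valid n = 5, 6.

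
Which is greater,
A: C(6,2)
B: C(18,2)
A=C(6,2)=15, B=C(18,2)=153.
Final answer: B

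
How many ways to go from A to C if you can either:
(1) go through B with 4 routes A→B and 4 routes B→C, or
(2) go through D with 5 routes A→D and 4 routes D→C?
36

Working:
Route via B: 4×4=16. Route via D: 5×4=20. Total: 36.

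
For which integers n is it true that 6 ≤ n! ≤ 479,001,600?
n! is strictly increasing; 3! = 6 and 12! = 479,001,600, so valid n = 3, 4, 5, 6, 7, 8, 9, 10, 11, 12.

Answer: 3, 4, 5, 6, 7, 8, 9, 10, 11, 12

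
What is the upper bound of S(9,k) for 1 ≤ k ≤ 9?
7,770

Working:
Row S(9,k) for k = 1..9 (via S(n,k) = k·S(n−1,k) + S(n−1,k−1)): 1, 255, 3,025, 7,770, 6,951, 2,646, 462, 36, 1. The row is unimodal; maximum at k = 4: 7,770.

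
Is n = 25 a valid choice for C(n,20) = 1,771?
C(25,20) = 25·24·23·22·21·20·19·18·17·16·15·14·13·12·11·10·9·8·7·6/20! = 129,260,083,694,424,883,200,000/2,432,902,008,176,640,000 = 53,130, which does not equal 1,771.
Final answer: No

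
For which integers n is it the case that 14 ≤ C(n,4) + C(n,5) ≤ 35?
6
C(5,4)+C(5,5)=6; C(6,4)+C(6,5)=21; C(7,4)+C(7,5)=56. So valid n = 6.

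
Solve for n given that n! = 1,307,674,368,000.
15
n! is strictly increasing. 13! = 6,227,020,800, 14! = 87,178,291,200, 15! = 1,307,674,368,000 ✓. So n = 15.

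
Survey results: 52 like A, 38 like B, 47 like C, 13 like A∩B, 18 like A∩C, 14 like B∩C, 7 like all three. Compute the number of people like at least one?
99

Working:
|A∪B∪C| = 52+38+47-13-18-14+7 = 99.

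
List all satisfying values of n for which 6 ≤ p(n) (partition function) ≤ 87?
5, 6, 7, 8, 9, 10, 11, 12

Tabulating p(n) via p(n) = p(n−1) + p(n−2) − p(n−5) − p(n−7) + …: p(4)=5; p(5)=7; p(6)=11; p(7)=15; p(8)=22; p(9)=30; p(10)=42; p(11)=56; p(12)=77; p(13)=101. So valid n = 5, 6, 7, 8, 9, 10, 11, 12.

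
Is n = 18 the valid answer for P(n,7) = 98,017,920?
No

Solution: P(18,7) = 18·17·16·15·14·13·12 = 160,392,960, which does not equal 98,017,920.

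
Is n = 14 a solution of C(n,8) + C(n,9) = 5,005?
Yes

Working:
C(14,8) + C(14,9) = 3,003 + 2,002 = 5,005, which equals 5,005.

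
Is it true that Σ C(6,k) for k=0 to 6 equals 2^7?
False

Solution: Binomial theorem: Σ C(6,k) = (1+1)^6 = 2^6 = 64; RHS 2^7 = 128.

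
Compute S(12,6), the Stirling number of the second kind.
Using the Stirling recurrence: S(n,k) = k·S(n-1,k) + S(n-1,k-1)
S(12,6) = 6·S(11,6) + S(11,5)
         = 6·179487 + 246730
         = 1076922 + 246730
         = 1,323,652
Final answer: 1,323,652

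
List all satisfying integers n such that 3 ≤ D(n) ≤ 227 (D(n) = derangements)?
Using D(n) = (n−1)[D(n−1) + D(n−2)] with D(1)=0, D(2)=1: D(3)=2; D(4)=9; D(5)=44; D(6)=265. So valid n = 4, 5.

Answer: 4, 5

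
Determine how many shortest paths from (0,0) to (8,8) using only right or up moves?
12,870

Solution: Choose 8 rights from 16 moves: C(16,8) = 12,870.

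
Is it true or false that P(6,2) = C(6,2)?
P(6,2) = 30 but C(6,2) = 15; they differ by a factor of 2! = 2, so the statement does not hold.
Final answer: False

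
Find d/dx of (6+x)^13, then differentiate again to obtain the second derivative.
156(6+x)^11

Explanation: First derivative: 13(6+x)^{12}. Second derivative: 13·12·(6+x)^{11} = 156(6+x)^{11}.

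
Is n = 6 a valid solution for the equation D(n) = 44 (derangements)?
No

Reasoning: D(6) = (6-1)·[D(5) + D(4)] = 5·[44 + 9] = 265, which does not equal 44.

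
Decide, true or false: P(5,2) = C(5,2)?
False

Reasoning: P(5,2) = 20 but C(5,2) = 10; they differ by a factor of 2! = 2, so the statement does not hold.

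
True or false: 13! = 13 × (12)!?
True

Working:
By definition n! = n × (n-1)!, so 13! = 13 × 12!.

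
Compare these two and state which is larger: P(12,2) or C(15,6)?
C(15,6)

Explanation: P(12,2)=132, C(15,6)=5,005.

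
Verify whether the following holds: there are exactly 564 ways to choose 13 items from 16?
False
C(16,13) = 560 ≠ 564.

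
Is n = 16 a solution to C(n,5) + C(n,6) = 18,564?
No

Working:
C(16,5) + C(16,6) = 4,368 + 8,008 = 12,376, which does not equal 18,564.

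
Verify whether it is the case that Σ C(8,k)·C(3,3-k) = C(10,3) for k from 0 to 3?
False

Solution: Vandermonde's identity gives C(11,3) = 165; RHS C(10,3) = 120.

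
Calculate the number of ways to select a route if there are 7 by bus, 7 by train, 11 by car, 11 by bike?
By the addition principle: 7 + 7 + 11 + 11 = 36.

Answer: 36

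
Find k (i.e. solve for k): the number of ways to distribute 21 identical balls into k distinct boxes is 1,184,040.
8

Reasoning: Stars and bars: the count is C(21+k−1, k−1), increasing in k. k=6: C(26,5) = 65,780, k=7: C(27,6) = 296,010, k=8: C(28,7) = 1,184,040 ✓. So k = 8.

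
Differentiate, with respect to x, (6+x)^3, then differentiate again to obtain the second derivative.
First derivative: 3(6+x)^{2}. Second derivative: 3·2·(6+x)^{1} = 6(6+x)^{1}.

Answer: 6(6+x)^1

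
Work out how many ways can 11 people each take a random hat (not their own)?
14,684,570

Solution: Using D(n) = (n-1)[D(n-1) + D(n-2)]:
D(11) = (11-1) × [D(10) + D(9)]
      = 10 × [1334961 + 133496]
      = 10 × 1468457
      = 14,684,570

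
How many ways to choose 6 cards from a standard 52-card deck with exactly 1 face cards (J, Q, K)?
7,896,096

Explanation: 12 face cards and 40 non-face cards: C(12,1) × C(40,5) = 12 × 658,008 = 7,896,096.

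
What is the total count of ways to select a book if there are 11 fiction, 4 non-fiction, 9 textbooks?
24

Explanation: By the addition principle: 11 + 4 + 9 = 24.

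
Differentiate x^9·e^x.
(9x^8 + x^9)e^x

Solution: Product rule: d/dx[x^9]·e^x + x^9·d/dx[e^x] = 9x^{8}e^x + x^9e^x.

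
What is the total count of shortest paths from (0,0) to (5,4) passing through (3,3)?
To (3,3): C(6,3)=20. From there: C(3,2)=3. Total: 60.
Final answer: 60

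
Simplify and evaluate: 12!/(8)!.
This equals 12×11×...×9 = 11,880.
Final answer: 11,880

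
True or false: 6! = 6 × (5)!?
True

By definition n! = n × (n-1)!, so 6! = 6 × 5!.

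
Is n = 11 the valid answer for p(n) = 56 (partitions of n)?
Yes

Pentagonal recurrence p(n) = p(n−1) + p(n−2) − p(n−5) − p(n−7) + …: p(11) = p(10) + p(9) − p(6) − p(4) = 42 + 30 − 11 − 5 = 56, which equals 56.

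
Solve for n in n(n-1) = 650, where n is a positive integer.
26

Working:
n² − n − 650 = 0, so n = (1 ± √(1 + 4·650))/2 = (1 ± √2,601)/2 = (1 ± 51)/2, i.e. n = 26 or n = -25. Taking the positive root, n = 26 (check: 26×25 = 650).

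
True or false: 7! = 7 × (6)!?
True

Explanation: By definition n! = n × (n-1)!, so 7! = 7 × 6!.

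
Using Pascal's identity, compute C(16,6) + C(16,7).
C(16,6) + C(16,7) = C(17,7) = 19,448.

Answer: 19,448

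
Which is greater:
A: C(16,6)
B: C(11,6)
A=C(16,6)=8,008, B=C(11,6)=462.

Answer: A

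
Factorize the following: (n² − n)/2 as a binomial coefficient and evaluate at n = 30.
C(n,2); C(30,2) = 435

Reasoning: (n² − n)/2 = n(n−1)/2 = C(n,2). At n = 30: C(30,2) = 435.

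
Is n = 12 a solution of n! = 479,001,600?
Yes

Solution: 12! = 12·11! = 12·39,916,800 = 479,001,600, which equals 479,001,600.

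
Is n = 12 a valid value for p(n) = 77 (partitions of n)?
Yes

Pentagonal recurrence p(n) = p(n−1) + p(n−2) − p(n−5) − p(n−7) + …: p(12) = p(11) + p(10) − p(7) − p(5) + p(0) = 56 + 42 − 15 − 7 + 1 = 77, which equals 77.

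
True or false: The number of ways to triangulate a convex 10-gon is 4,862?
False

Triangulations of a convex 10-gon are counted by the Catalan number C_8: C_8 = C(16,8)/(8+1) = 12,870/9 = 1,430.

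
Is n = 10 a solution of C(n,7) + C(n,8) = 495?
No

C(10,7) + C(10,8) = 120 + 45 = 165, which does not equal 495.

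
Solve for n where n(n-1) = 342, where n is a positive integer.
19

Explanation: n² − n − 342 = 0, so n = (1 ± √(1 + 4·342))/2 = (1 ± √1,369)/2 = (1 ± 37)/2, i.e. n = 19 or n = -18. Taking the positive root, n = 19 (check: 19×18 = 342).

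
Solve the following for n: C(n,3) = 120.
10
C(n,3) = n(n−1)(n−2)/3! is increasing in n, and n(n−1)(n−2) = 3!·120 = 720 ≈ (n−1)^3 gives n ≈ 10.0. Check: C(8,3) = 56, C(9,3) = 84, C(10,3) = 120 ✓. So n = 10.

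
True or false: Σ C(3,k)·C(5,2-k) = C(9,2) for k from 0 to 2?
False

Vandermonde's identity gives C(8,2) = 28; RHS C(9,2) = 36.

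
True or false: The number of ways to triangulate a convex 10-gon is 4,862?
Triangulations of a convex 10-gon are counted by the Catalan number C_8: C_8 = C(16,8)/(8+1) = 12,870/9 = 1,430.

Answer: False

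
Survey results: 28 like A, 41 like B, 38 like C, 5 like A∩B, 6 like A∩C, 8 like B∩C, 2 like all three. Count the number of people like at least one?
90

Working:
|A∪B∪C| = 28+41+38-5-6-8+2 = 90.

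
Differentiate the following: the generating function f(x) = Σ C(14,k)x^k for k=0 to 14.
Term-by-term differentiation gives Σ k·C(14,k)x^{k-1} for k=1 to 14.

Answer: Σ k·C(14,k)x^(k-1) for k=1 to 14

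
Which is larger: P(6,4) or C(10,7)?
P(6,4)=360, C(10,7)=120.

Answer: P(6,4)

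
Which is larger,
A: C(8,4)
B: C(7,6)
A

A=C(8,4)=70, B=C(7,6)=7.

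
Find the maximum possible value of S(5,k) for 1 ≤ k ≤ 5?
25

Row S(5,k) for k = 1..5 (via S(n,k) = k·S(n−1,k) + S(n−1,k−1)): 1, 15, 25, 10, 1. The row is unimodal; maximum at k = 3: 25.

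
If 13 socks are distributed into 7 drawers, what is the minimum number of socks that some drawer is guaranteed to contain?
Pigeonhole: ⌈13/7⌉ = 2.
Final answer: 2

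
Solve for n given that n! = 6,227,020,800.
13
n! is strictly increasing. 11! = 39,916,800, 12! = 479,001,600, 13! = 6,227,020,800 ✓. So n = 13.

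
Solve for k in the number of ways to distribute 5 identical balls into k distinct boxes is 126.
5

Working:
Stars and bars: the count is C(5+k−1, k−1), increasing in k. k=3: C(7,2) = 21, k=4: C(8,3) = 56, k=5: C(9,4) = 126 ✓. So k = 5.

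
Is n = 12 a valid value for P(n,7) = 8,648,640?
No
P(12,7) = 12·11·10·9·8·7·6 = 3,991,680, which does not equal 8,648,640.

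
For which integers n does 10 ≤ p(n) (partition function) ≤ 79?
6, 7, 8, 9, 10, 11, 12
Tabulating p(n) via p(n) = p(n−1) + p(n−2) − p(n−5) − p(n−7) + …: p(5)=7; p(6)=11; p(7)=15; p(8)=22; p(9)=30; p(10)=42; p(11)=56; p(12)=77; p(13)=101. So valid n = 6, 7, 8, 9, 10, 11, 12.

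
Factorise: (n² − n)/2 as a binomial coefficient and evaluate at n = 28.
(n² − n)/2 = n(n−1)/2 = C(n,2). At n = 28: C(28,2) = 378.

Answer: C(n,2); C(28,2) = 378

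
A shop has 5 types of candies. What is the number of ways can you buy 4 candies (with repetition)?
70

Working:
Stars and bars: C(4+5-1, 4) = C(8, 4) = 70.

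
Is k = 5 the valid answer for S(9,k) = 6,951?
Yes

Reasoning: S(9,5) = 5·S(8,5) + S(8,4) = 5·1,050 + 1,701 = 6,951, which equals 6,951.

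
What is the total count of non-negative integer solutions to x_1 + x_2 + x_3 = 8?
45
C(8+3-1, 3-1) = 45.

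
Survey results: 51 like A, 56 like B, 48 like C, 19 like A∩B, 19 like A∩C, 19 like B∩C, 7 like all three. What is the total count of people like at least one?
105

Reasoning: |A∪B∪C| = 51+56+48-19-19-19+7 = 105.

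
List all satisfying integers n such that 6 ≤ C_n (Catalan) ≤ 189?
4, 5, 6

C_3=5; C_4=14; C_5=42; C_6=132; C_7=429. So valid n = 4, 5, 6.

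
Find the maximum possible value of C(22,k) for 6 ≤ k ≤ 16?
705,432

Reasoning: C(22,k) is maximised at the centre of the row: C(22,11) = 705,432.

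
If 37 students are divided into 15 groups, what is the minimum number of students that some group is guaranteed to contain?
Pigeonhole: ⌈37/15⌉ = 3.

Answer: 3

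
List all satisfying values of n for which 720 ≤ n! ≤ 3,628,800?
6, 7, 8, 9, 10

Explanation: n! is strictly increasing; 6! = 720 and 10! = 3,628,800, so valid n = 6, 7, 8, 9, 10.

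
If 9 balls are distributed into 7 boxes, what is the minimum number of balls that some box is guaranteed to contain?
2

Pigeonhole: ⌈9/7⌉ = 2.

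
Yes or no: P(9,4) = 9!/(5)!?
Yes

Solution: Permutation formula P(n,k) = n!/(n-k)!: 9!/5! = 362,880/120 = 3,024 = P(9,4). The statement holds.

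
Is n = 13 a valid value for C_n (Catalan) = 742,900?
Yes

Working:
C_13 = C(26,13)/(13+1) = 10,400,600/14 = 742,900, which equals 742,900.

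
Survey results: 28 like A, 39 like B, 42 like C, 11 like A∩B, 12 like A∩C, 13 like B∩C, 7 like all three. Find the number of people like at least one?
|A∪B∪C| = 28+39+42-11-12-13+7 = 80.
Final answer: 80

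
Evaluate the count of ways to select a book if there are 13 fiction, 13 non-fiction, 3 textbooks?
By the addition principle: 13 + 13 + 3 = 29.
Final answer: 29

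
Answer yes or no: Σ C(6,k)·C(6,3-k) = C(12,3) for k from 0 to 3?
Yes

Solution: Vandermonde's identity gives C(12,3) = 220; RHS C(12,3) = 220.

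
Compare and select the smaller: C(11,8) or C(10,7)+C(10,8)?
By Pascal's identity: C(11,8) = C(10,7)+C(10,8) = 165. Equal.

Answer: Equal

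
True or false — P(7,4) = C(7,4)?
P(7,4) = 840 but C(7,4) = 35; they differ by a factor of 4! = 24, so the statement does not hold.

Answer: False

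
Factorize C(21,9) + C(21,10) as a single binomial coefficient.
C(22,10)

By Pascal's identity: C(21,9) + C(21,10) = C(22,10) = 646,646.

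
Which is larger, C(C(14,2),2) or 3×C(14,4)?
C(C(14,2),2)

C(C(14,2),2)=4,095, 3×C(14,4)=3,003.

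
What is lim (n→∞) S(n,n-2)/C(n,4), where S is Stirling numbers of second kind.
3

Reasoning: The leading term of S(n,n-2) as a polynomial in n is (3)!!·C(n,4), so the ratio → (3)!! = 3.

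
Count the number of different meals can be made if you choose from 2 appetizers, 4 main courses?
8

Reasoning: By the multiplication principle: 2 × 4 = 8.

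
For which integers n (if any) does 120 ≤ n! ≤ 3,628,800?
5, 6, 7, 8, 9, 10

Explanation: n! is strictly increasing; 5! = 120 and 10! = 3,628,800, so valid n = 5, 6, 7, 8, 9, 10.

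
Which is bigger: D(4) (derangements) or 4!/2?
4!/2

Working:
D(4) = (4-1)·[D(3) + D(2)] = 3·[2 + 1] = 9; 4!/2 = 24/2 = 12.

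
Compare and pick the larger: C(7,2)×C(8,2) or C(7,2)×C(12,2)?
C(7,2)×C(8,2)=588, C(7,2)×C(12,2)=1,386.

Answer: C(7,2)×C(12,2)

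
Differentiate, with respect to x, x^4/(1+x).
(4x^3(1+x) - x^4)/(1+x)²

Solution: Quotient rule: [4x^{3}(1+x) - x^4]/(1+x)².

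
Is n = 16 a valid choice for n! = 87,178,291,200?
No

Working:
16! = 16·15! = 16·1,307,674,368,000 = 20,922,789,888,000, which does not equal 87,178,291,200.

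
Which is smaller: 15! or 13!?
13!

Working:
15!=1,307,674,368,000, 13!=6,227,020,800. 15! > 13!.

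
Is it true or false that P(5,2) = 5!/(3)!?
Permutation formula P(n,k) = n!/(n-k)!: 5!/3! = 120/6 = 20 = P(5,2). The statement holds.
Final answer: True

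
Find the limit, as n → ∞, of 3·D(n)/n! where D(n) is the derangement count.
3/e

Reasoning: D(n)/n! → 1/e, so 3·D(n)/n! → 3/e.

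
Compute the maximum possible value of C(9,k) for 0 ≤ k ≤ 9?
126

Reasoning: Maximum at k = 4 or k = 5: C(9,4) = 126.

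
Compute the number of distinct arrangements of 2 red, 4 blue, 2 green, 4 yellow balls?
Multinomial: 12!/(2! × 4! × 2! × 4!) = 207,900.

Answer: 207,900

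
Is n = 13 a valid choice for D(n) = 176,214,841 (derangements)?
No

Working:
D(13) = (13-1)·[D(12) + D(11)] = 12·[176,214,841 + 14,684,570] = 2,290,792,932, which does not equal 176,214,841.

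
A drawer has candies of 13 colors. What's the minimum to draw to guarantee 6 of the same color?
Worst case: 5 of each = 65. One more: 66.
Final answer: 66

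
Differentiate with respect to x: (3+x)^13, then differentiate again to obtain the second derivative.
156(3+x)^11

First derivative: 13(3+x)^{12}. Second derivative: 13·12·(3+x)^{11} = 156(3+x)^{11}.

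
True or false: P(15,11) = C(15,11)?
False

Solution: P(15,11) = 54,486,432,000 and C(15,11) = 1,365; P(n,r) = r! × C(n,r) so P > C whenever r ≥ 2.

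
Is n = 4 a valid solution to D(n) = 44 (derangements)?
D(4) = (4-1)·[D(3) + D(2)] = 3·[2 + 1] = 9, which does not equal 44.

Answer: No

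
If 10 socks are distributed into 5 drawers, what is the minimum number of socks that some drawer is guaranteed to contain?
2

Pigeonhole: ⌈10/5⌉ = 2.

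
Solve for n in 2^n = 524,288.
524,288 = 1,024 × 512 = 2^10 × 2^9 = 2^19, so n = 19.
Final answer: 19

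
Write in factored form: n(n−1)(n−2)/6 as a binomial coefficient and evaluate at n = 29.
C(n,3); C(29,3) = 3,654

n(n−1)(n−2)/6 = n!/(3!(n−3)!) = C(n,3). At n = 29: C(29,3) = 3,654.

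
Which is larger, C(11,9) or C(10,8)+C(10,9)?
Equal

Solution: By Pascal's identity: C(11,9) = C(10,8)+C(10,9) = 55. Equal.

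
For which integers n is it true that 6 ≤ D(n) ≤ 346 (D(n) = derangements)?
4, 5, 6

Explanation: Using D(n) = (n−1)[D(n−1) + D(n−2)] with D(1)=0, D(2)=1: D(3)=2; D(4)=9; D(5)=44; D(6)=265; D(7)=1,854. So valid n = 4, 5, 6.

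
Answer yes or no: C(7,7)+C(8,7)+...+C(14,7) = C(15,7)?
Yes
Hockey stick identity gives Σ = C(15,8) = 6,435; RHS C(15,7) = 6,435.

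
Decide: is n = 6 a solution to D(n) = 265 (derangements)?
D(6) = (6-1)·[D(5) + D(4)] = 5·[44 + 9] = 265, which equals 265.

Answer: Yes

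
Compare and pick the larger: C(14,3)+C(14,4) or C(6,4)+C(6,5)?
C(14,3)+C(14,4)

Working:
First=1,365, Second=21.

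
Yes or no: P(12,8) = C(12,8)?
P(12,8) = 19,958,400 but C(12,8) = 495; they differ by a factor of 8! = 40320, so the statement does not hold.
Final answer: No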